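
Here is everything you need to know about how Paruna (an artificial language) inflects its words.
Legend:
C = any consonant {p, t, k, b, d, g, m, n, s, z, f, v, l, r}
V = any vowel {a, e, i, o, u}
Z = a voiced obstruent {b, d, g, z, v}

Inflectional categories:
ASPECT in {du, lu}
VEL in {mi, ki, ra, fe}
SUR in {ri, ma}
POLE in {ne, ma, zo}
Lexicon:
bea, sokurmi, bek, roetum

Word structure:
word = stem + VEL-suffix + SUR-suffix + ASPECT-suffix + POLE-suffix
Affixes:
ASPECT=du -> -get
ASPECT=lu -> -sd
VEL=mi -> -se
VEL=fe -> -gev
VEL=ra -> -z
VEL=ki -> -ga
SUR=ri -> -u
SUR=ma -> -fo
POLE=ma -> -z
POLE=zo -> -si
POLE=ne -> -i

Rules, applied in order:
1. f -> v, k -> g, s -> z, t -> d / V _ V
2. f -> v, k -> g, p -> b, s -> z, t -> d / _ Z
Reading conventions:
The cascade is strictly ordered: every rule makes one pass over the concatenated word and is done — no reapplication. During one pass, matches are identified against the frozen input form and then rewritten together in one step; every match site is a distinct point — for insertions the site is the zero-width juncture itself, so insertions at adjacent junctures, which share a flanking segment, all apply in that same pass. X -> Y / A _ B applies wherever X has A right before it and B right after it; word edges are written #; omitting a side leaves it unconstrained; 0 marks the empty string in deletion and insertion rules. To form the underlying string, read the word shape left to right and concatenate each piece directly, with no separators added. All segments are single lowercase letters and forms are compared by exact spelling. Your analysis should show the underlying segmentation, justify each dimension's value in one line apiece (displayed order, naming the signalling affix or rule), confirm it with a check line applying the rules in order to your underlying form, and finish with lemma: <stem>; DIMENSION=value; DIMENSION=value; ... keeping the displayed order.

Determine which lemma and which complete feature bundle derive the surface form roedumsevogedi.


underlying: roetum-se-fo-get-i
ASPECT=du - signalled by the affix -get
VEL=mi - signalled by the affix -se
SUR=ma - signalled by the affix -fo
POLE=ne - signalled by the affix -i
check: roetumsefogeti -> roedumsevogedi -> roedumsevogedi
lemma: roetum; ASPECT=du; VEL=mi; SUR=ma; POLE=ne


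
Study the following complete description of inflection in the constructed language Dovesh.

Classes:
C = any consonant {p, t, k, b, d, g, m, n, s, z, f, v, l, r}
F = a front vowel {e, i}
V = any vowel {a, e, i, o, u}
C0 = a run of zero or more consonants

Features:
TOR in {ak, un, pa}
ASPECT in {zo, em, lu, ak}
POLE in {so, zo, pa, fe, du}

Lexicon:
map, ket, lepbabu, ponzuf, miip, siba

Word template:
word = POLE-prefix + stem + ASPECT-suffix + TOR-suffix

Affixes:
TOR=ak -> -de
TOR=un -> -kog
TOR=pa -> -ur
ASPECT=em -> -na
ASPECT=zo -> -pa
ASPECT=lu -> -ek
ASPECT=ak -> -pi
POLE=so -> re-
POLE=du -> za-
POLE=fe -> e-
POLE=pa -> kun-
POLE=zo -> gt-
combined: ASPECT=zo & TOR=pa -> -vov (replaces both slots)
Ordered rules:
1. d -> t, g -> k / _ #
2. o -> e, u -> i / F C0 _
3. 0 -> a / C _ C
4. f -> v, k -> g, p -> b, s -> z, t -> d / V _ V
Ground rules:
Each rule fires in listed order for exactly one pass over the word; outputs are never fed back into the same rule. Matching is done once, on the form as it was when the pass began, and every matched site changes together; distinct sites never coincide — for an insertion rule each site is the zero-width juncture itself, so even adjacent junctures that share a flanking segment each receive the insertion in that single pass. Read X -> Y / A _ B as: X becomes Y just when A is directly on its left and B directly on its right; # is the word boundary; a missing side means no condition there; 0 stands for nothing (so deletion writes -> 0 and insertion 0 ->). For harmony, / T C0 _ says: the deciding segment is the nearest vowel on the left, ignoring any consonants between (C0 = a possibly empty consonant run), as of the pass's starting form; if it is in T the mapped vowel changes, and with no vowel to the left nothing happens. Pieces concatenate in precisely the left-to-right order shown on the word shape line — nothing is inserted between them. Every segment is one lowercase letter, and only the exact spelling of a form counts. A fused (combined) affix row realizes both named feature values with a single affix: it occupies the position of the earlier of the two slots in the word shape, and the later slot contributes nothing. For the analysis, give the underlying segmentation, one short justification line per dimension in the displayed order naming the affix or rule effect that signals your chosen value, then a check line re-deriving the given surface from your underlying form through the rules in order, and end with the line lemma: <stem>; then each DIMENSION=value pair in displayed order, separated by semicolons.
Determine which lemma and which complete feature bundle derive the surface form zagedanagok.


underlying: za-ket-na-kog
TOR=un - signalled by the affix -kog
ASPECT=em - signalled by the affix -na
POLE=du - signalled by the affix za-
check: zaketnakog -> zaketnakok -> zaketnakok -> zaketanakok -> zagedanagok
lemma: ket; TOR=un; ASPECT=em; POLE=du


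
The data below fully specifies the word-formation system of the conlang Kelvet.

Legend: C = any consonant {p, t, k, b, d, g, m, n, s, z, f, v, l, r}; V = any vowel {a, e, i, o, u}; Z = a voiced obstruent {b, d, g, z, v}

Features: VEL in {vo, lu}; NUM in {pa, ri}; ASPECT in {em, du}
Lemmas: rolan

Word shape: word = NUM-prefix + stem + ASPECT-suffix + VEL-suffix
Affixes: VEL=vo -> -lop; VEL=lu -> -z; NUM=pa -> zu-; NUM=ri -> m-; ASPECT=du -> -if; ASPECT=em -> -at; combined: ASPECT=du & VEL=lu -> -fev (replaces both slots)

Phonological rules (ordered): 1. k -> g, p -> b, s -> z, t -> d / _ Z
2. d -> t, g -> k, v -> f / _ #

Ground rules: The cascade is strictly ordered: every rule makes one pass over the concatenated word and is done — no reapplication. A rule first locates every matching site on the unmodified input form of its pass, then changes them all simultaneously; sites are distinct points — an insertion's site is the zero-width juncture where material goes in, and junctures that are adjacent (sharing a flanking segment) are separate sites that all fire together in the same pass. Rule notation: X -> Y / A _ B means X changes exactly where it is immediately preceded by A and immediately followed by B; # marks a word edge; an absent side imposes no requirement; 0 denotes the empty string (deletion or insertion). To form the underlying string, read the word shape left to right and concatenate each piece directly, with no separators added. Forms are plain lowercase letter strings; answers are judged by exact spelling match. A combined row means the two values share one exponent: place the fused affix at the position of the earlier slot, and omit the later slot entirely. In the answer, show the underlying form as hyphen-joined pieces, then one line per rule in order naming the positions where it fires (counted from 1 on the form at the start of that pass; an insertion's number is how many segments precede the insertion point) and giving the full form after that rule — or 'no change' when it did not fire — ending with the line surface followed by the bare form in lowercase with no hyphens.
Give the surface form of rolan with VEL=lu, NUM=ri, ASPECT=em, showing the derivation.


underlying: m-rolan-at-z
1. k -> g, p -> b, s -> z, t -> d / _ Z: fires at position(s) 8: mrolanadz
2. d -> t, g -> k, v -> f / _ #: no change
surface: mrolanadz


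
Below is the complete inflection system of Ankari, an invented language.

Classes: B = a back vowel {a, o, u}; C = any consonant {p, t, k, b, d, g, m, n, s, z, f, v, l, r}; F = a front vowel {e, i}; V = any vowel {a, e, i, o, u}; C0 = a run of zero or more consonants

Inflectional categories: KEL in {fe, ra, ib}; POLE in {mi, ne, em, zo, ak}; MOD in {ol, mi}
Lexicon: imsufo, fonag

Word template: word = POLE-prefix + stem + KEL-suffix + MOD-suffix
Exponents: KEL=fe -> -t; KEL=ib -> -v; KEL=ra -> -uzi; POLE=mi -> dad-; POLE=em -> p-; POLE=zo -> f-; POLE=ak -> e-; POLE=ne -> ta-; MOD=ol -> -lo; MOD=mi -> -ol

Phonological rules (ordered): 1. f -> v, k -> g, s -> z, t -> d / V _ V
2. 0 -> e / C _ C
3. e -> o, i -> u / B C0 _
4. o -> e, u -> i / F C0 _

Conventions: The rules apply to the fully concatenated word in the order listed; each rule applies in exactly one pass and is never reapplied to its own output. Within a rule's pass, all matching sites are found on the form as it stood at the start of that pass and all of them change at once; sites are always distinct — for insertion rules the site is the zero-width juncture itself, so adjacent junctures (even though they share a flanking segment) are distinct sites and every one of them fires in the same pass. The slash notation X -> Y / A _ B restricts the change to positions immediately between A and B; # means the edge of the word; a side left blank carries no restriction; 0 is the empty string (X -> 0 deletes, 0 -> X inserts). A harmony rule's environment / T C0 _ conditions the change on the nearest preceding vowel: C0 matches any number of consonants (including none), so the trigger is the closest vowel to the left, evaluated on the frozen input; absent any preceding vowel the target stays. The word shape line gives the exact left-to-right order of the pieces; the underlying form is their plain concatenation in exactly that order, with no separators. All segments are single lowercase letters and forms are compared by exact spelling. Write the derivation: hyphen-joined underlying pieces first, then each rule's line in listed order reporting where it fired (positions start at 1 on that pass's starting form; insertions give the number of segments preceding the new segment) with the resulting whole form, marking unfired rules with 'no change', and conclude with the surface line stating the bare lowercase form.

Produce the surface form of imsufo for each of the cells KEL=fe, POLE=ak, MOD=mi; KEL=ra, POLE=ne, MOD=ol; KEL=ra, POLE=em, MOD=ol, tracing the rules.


cell KEL=fe, POLE=ak, MOD=mi:
underlying: e-imsufo-t-ol
1. f -> v, k -> g, s -> z, t -> d / V _ V: fires at position(s) 6, 8: eimsuvodol
2. 0 -> e / C _ C: inserts after position(s) 3: eimesuvodol
3. e -> o, i -> u / B C0 _: no change
4. o -> e, u -> i / F C0 _: fires at position(s) 6: eimesivodol
surface: eimesivodol

cell KEL=ra, POLE=ne, MOD=ol:
underlying: ta-imsufo-uzi-lo
1. f -> v, k -> g, s -> z, t -> d / V _ V: fires at position(s) 7: taimsuvouzilo
2. 0 -> e / C _ C: inserts after position(s) 4: taimesuvouzilo
3. e -> o, i -> u / B C0 _: fires at position(s) 3, 12: taumesuvouzulo
4. o -> e, u -> i / F C0 _: fires at position(s) 7: taumesivouzulo
surface: taumesivouzulo

cell KEL=ra, POLE=em, MOD=ol:
underlying: p-imsufo-uzi-lo
1. f -> v, k -> g, s -> z, t -> d / V _ V: fires at position(s) 6: pimsuvouzilo
2. 0 -> e / C _ C: inserts after position(s) 3: pimesuvouzilo
3. e -> o, i -> u / B C0 _: fires at position(s) 11: pimesuvouzulo
4. o -> e, u -> i / F C0 _: fires at position(s) 6: pimesivouzulo
surface: pimesivouzulo


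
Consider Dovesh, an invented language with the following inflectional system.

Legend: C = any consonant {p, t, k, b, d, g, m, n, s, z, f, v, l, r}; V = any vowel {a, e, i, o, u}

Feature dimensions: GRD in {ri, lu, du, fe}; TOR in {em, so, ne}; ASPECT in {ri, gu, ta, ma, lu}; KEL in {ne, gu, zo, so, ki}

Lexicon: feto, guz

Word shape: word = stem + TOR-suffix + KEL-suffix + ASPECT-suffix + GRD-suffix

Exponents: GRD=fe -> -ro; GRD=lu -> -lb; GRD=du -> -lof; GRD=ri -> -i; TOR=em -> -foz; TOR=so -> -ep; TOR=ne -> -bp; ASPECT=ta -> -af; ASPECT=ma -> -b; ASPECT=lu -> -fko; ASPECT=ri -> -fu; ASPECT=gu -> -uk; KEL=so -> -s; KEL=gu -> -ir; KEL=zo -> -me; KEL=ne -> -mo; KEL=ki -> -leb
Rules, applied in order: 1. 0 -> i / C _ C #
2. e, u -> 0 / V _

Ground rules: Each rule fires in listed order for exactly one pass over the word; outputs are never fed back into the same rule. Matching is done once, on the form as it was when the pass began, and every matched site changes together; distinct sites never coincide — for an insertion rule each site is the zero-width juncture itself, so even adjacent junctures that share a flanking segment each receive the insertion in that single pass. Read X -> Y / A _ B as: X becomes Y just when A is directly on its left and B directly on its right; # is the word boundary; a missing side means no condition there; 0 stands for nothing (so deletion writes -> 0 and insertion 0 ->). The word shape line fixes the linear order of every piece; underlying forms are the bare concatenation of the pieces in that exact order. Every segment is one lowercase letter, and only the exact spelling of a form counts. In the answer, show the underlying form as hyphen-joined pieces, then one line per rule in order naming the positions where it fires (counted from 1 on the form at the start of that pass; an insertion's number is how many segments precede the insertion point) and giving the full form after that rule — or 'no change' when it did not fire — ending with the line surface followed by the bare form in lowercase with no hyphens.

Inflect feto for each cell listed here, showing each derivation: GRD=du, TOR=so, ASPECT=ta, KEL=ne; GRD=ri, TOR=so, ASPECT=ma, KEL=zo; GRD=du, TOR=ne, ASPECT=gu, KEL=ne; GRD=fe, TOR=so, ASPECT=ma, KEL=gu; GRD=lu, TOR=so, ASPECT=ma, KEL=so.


cell GRD=du, TOR=so, ASPECT=ta, KEL=ne:
underlying: feto-ep-mo-af-lof
1. 0 -> i / C _ C #: no change
2. e, u -> 0 / V _: fires at position(s) 5: fetopmoaflof
surface: fetopmoaflof

cell GRD=ri, TOR=so, ASPECT=ma, KEL=zo:
underlying: feto-ep-me-b-i
1. 0 -> i / C _ C #: no change
2. e, u -> 0 / V _: fires at position(s) 5: fetopmebi
surface: fetopmebi

cell GRD=du, TOR=ne, ASPECT=gu, KEL=ne:
underlying: feto-bp-mo-uk-lof
1. 0 -> i / C _ C #: no change
2. e, u -> 0 / V _: fires at position(s) 9: fetobpmoklof
surface: fetobpmoklof

cell GRD=fe, TOR=so, ASPECT=ma, KEL=gu:
underlying: feto-ep-ir-b-ro
1. 0 -> i / C _ C #: no change
2. e, u -> 0 / V _: fires at position(s) 5: fetopirbro
surface: fetopirbro

cell GRD=lu, TOR=so, ASPECT=ma, KEL=so:
underlying: feto-ep-s-b-lb
1. 0 -> i / C _ C #: inserts after position(s) 9: fetoepsblib
2. e, u -> 0 / V _: fires at position(s) 5: fetopsblib
surface: fetopsblib


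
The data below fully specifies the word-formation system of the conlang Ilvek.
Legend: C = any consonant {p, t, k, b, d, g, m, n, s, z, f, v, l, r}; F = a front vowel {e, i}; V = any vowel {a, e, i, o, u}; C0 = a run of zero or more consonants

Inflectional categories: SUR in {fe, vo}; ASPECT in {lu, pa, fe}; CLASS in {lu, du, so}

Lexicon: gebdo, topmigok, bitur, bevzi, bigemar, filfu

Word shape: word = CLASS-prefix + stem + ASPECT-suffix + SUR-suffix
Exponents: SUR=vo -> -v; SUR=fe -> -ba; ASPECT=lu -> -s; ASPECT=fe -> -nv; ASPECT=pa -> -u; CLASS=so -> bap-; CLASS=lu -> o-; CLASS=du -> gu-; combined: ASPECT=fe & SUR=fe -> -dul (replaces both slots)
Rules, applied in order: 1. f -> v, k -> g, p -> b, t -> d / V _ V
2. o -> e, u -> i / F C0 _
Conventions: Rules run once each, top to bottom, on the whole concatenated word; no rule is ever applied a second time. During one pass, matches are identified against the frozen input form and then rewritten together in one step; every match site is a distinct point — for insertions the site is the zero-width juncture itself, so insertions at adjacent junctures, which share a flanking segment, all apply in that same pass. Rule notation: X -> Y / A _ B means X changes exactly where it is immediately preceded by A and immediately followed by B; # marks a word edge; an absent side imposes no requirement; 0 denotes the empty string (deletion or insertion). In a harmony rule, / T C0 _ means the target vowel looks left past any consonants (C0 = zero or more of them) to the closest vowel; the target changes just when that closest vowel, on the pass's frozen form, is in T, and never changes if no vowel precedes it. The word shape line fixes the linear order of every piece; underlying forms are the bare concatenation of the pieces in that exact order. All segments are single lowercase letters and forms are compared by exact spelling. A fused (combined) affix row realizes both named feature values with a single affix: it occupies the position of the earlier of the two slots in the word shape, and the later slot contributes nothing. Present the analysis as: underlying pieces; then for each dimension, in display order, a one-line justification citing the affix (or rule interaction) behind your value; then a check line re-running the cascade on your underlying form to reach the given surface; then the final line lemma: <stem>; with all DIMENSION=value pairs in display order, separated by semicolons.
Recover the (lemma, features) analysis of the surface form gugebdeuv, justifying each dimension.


underlying: gu-gebdo-u-v
SUR=vo - signalled by the affix -v
ASPECT=pa - signalled by the affix -u
CLASS=du - signalled by the affix gu-
check: gugebdouv -> gugebdouv -> gugebdeuv
lemma: gebdo; SUR=vo; ASPECT=pa; CLASS=du


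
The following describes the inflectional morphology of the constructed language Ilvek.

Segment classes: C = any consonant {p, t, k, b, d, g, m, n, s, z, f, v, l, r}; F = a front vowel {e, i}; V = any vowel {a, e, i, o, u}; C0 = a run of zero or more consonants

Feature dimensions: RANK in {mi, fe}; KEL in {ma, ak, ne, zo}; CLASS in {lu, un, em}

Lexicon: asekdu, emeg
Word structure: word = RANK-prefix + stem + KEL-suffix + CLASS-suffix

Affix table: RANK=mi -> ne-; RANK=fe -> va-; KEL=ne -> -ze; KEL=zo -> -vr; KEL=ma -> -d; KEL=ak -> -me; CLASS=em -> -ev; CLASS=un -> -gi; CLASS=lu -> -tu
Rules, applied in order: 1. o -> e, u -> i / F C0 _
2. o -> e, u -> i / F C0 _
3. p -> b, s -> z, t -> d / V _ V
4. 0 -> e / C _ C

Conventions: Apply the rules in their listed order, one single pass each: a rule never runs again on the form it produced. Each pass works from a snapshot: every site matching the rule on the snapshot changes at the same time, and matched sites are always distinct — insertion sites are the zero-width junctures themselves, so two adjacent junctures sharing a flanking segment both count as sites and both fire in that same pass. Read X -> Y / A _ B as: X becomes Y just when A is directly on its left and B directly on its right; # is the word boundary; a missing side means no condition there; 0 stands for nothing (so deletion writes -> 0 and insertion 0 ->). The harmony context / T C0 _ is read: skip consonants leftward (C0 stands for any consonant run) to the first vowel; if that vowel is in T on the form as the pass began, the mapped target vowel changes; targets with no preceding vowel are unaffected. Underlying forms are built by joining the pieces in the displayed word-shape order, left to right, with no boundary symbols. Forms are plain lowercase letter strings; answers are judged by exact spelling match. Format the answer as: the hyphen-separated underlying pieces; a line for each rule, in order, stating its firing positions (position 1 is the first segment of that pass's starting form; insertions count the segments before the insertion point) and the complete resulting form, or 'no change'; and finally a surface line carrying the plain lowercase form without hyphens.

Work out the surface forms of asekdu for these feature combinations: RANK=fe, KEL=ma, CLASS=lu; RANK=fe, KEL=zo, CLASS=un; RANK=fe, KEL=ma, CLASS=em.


cell RANK=fe, KEL=ma, CLASS=lu:
underlying: va-asekdu-d-tu
1. o -> e, u -> i / F C0 _: fires at position(s) 8: vaasekdidtu
2. o -> e, u -> i / F C0 _: fires at position(s) 11: vaasekdidti
3. p -> b, s -> z, t -> d / V _ V: fires at position(s) 4: vaazekdidti
4. 0 -> e / C _ C: inserts after position(s) 6, 9: vaazekedideti
surface: vaazekedideti

cell RANK=fe, KEL=zo, CLASS=un:
underlying: va-asekdu-vr-gi
1. o -> e, u -> i / F C0 _: fires at position(s) 8: vaasekdivrgi
2. o -> e, u -> i / F C0 _: no change
3. p -> b, s -> z, t -> d / V _ V: fires at position(s) 4: vaazekdivrgi
4. 0 -> e / C _ C: inserts after position(s) 6, 9, 10: vaazekediveregi
surface: vaazekediveregi

cell RANK=fe, KEL=ma, CLASS=em:
underlying: va-asekdu-d-ev
1. o -> e, u -> i / F C0 _: fires at position(s) 8: vaasekdidev
2. o -> e, u -> i / F C0 _: no change
3. p -> b, s -> z, t -> d / V _ V: fires at position(s) 4: vaazekdidev
4. 0 -> e / C _ C: inserts after position(s) 6: vaazekedidev
surface: vaazekedidev


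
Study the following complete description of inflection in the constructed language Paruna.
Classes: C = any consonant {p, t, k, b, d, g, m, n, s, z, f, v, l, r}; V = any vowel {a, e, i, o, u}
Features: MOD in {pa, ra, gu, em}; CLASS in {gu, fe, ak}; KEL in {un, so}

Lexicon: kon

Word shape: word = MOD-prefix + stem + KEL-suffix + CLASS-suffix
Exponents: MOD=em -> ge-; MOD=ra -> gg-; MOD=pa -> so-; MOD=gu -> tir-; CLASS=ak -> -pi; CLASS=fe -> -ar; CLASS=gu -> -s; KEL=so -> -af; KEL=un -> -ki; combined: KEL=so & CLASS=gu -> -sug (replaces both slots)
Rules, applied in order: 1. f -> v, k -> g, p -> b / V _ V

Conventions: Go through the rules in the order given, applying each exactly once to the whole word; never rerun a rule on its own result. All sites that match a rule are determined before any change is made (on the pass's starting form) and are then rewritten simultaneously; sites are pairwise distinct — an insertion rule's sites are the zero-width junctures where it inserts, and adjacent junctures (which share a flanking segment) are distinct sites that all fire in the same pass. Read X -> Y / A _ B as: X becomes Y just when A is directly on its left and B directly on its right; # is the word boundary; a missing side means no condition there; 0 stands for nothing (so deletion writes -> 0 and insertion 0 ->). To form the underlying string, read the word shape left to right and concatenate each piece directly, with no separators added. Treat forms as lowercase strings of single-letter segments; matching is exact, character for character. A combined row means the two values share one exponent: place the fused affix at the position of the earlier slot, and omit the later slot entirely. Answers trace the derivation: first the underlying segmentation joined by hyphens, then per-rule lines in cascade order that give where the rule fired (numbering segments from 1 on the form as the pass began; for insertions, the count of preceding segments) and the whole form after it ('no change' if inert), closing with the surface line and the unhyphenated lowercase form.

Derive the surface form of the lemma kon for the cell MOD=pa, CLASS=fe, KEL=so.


underlying: so-kon-af-ar
1. f -> v, k -> g, p -> b / V _ V: fires at position(s) 3, 7: sogonavar
surface: sogonavar


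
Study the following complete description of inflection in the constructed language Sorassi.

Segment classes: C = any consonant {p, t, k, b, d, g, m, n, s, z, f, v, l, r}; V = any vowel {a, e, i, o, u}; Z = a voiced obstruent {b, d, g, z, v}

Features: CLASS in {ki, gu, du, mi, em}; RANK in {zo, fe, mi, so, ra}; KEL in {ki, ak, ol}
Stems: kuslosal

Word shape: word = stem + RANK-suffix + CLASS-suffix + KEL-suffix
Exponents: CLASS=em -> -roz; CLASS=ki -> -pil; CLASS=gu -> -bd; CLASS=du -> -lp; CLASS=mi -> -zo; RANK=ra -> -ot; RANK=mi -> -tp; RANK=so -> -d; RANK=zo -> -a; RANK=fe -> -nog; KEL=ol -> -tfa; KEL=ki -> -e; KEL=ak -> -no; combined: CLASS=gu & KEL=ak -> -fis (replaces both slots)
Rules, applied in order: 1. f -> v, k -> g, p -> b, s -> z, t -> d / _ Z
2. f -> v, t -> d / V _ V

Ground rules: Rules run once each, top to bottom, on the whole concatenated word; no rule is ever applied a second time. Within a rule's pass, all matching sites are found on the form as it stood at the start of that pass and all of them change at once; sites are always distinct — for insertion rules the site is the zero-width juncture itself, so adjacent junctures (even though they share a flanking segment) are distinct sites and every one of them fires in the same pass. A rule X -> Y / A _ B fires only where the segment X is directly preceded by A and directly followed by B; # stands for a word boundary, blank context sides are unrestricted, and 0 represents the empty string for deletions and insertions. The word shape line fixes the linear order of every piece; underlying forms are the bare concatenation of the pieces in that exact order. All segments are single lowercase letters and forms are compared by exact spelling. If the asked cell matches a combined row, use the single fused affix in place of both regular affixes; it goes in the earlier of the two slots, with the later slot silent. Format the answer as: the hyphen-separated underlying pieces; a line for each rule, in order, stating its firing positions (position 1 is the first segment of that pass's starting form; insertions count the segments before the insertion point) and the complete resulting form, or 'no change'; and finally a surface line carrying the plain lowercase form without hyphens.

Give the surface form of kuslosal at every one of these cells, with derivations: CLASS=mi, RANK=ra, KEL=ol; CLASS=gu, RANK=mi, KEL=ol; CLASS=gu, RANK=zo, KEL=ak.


cell CLASS=mi, RANK=ra, KEL=ol:
underlying: kuslosal-ot-zo-tfa
1. f -> v, k -> g, p -> b, s -> z, t -> d / _ Z: fires at position(s) 10: kuslosalodzotfa
2. f -> v, t -> d / V _ V: no change
surface: kuslosalodzotfa

cell CLASS=gu, RANK=mi, KEL=ol:
underlying: kuslosal-tp-bd-tfa
1. f -> v, k -> g, p -> b, s -> z, t -> d / _ Z: fires at position(s) 10: kuslosaltbbdtfa
2. f -> v, t -> d / V _ V: no change
surface: kuslosaltbbdtfa

cell CLASS=gu, RANK=zo, KEL=ak:
underlying: kuslosal-a-fis
1. f -> v, k -> g, p -> b, s -> z, t -> d / _ Z: no change
2. f -> v, t -> d / V _ V: fires at position(s) 10: kuslosalavis
surface: kuslosalavis


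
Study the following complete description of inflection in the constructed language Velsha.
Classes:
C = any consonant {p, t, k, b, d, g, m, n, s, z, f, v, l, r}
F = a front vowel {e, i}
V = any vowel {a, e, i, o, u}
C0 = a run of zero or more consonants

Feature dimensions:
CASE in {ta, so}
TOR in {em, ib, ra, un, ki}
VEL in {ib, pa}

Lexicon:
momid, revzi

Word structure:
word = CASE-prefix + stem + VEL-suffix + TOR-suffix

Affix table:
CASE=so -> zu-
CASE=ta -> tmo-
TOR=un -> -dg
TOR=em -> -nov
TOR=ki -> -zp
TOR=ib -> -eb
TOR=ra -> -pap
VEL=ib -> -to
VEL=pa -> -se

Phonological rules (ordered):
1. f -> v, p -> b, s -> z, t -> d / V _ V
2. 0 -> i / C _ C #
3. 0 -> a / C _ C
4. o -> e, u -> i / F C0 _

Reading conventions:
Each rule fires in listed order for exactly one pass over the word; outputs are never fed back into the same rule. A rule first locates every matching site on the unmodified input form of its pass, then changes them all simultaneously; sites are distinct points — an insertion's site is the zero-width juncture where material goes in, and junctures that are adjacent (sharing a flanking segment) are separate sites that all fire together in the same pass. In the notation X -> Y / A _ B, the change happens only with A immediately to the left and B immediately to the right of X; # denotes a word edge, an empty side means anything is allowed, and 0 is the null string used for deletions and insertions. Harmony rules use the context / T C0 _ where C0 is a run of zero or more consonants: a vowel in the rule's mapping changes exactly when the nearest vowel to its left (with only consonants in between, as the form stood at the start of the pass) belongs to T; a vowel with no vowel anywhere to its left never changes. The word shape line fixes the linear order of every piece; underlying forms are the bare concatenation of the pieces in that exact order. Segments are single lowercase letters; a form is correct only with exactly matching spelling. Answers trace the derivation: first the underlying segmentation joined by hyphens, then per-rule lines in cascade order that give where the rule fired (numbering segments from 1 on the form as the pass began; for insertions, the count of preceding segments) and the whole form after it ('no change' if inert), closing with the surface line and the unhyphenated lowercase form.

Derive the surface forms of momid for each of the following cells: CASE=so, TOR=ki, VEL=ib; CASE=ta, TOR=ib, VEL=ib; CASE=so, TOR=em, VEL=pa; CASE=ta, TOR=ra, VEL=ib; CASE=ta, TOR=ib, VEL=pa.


cell CASE=so, TOR=ki, VEL=ib:
underlying: zu-momid-to-zp
1. f -> v, p -> b, s -> z, t -> d / V _ V: no change
2. 0 -> i / C _ C #: inserts after position(s) 10: zumomidtozip
3. 0 -> a / C _ C: inserts after position(s) 7: zumomidatozip
4. o -> e, u -> i / F C0 _: no change
surface: zumomidatozip

cell CASE=ta, TOR=ib, VEL=ib:
underlying: tmo-momid-to-eb
1. f -> v, p -> b, s -> z, t -> d / V _ V: no change
2. 0 -> i / C _ C #: no change
3. 0 -> a / C _ C: inserts after position(s) 1, 8: tamomomidatoeb
4. o -> e, u -> i / F C0 _: no change
surface: tamomomidatoeb

cell CASE=so, TOR=em, VEL=pa:
underlying: zu-momid-se-nov
1. f -> v, p -> b, s -> z, t -> d / V _ V: no change
2. 0 -> i / C _ C #: no change
3. 0 -> a / C _ C: inserts after position(s) 7: zumomidasenov
4. o -> e, u -> i / F C0 _: fires at position(s) 12: zumomidasenev
surface: zumomidasenev

cell CASE=ta, TOR=ra, VEL=ib:
underlying: tmo-momid-to-pap
1. f -> v, p -> b, s -> z, t -> d / V _ V: fires at position(s) 11: tmomomidtobap
2. 0 -> i / C _ C #: no change
3. 0 -> a / C _ C: inserts after position(s) 1, 8: tamomomidatobap
4. o -> e, u -> i / F C0 _: no change
surface: tamomomidatobap

cell CASE=ta, TOR=ib, VEL=pa:
underlying: tmo-momid-se-eb
1. f -> v, p -> b, s -> z, t -> d / V _ V: no change
2. 0 -> i / C _ C #: no change
3. 0 -> a / C _ C: inserts after position(s) 1, 8: tamomomidaseeb
4. o -> e, u -> i / F C0 _: no change
surface: tamomomidaseeb


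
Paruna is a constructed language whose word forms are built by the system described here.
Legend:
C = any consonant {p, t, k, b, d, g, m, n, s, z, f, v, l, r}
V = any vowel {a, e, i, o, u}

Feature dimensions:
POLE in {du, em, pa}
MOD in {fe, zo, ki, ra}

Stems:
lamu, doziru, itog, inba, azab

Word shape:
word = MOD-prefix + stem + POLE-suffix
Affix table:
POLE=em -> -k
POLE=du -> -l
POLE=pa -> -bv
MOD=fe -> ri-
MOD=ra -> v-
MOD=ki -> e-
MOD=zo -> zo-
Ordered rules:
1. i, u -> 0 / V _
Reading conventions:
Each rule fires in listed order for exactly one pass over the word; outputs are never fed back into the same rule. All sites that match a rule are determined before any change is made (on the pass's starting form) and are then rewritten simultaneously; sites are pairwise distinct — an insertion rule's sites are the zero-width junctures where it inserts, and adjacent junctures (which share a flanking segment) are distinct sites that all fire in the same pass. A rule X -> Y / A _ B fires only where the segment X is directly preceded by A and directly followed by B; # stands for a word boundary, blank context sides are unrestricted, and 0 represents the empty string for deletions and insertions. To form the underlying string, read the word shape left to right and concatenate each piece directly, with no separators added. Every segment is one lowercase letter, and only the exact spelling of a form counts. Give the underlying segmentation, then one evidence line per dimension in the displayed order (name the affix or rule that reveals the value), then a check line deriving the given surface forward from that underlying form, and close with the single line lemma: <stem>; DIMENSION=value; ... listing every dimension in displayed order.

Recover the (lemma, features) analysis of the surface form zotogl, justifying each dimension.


underlying: zo-itog-l
POLE=du - signalled by the affix -l
MOD=zo - signalled by the affix zo-
check: zoitogl -> zotogl
lemma: itog; POLE=du; MOD=zo


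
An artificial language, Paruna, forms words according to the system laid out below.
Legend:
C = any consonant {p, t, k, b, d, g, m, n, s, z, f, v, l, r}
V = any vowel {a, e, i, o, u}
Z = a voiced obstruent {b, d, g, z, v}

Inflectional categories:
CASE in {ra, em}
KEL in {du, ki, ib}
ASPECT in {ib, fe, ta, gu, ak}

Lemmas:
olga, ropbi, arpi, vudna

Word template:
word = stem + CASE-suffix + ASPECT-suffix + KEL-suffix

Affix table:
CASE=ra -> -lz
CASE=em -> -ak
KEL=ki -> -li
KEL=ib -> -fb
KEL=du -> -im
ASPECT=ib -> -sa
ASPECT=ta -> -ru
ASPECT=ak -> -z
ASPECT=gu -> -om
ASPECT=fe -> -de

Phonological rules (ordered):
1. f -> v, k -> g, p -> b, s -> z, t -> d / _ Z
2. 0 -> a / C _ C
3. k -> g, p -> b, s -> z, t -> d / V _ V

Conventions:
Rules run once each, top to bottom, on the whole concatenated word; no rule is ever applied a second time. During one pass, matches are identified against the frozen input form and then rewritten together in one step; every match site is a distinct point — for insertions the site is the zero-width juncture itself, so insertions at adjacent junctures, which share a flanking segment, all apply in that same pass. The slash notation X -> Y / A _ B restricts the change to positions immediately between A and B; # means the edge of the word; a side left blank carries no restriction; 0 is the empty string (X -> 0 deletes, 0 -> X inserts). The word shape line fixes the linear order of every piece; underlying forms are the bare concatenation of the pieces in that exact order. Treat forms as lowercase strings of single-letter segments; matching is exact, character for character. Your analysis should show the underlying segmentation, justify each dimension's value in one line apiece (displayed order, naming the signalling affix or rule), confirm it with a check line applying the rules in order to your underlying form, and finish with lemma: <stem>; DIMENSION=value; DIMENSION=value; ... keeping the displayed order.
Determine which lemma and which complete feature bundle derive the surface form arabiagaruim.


underlying: arpi-ak-ru-im
CASE=em - signalled by the affix -ak
KEL=du - signalled by the affix -im
ASPECT=ta - signalled by the affix -ru
check: arpiakruim -> arpiakruim -> arapiakaruim -> arabiagaruim
lemma: arpi; CASE=em; KEL=du; ASPECT=ta


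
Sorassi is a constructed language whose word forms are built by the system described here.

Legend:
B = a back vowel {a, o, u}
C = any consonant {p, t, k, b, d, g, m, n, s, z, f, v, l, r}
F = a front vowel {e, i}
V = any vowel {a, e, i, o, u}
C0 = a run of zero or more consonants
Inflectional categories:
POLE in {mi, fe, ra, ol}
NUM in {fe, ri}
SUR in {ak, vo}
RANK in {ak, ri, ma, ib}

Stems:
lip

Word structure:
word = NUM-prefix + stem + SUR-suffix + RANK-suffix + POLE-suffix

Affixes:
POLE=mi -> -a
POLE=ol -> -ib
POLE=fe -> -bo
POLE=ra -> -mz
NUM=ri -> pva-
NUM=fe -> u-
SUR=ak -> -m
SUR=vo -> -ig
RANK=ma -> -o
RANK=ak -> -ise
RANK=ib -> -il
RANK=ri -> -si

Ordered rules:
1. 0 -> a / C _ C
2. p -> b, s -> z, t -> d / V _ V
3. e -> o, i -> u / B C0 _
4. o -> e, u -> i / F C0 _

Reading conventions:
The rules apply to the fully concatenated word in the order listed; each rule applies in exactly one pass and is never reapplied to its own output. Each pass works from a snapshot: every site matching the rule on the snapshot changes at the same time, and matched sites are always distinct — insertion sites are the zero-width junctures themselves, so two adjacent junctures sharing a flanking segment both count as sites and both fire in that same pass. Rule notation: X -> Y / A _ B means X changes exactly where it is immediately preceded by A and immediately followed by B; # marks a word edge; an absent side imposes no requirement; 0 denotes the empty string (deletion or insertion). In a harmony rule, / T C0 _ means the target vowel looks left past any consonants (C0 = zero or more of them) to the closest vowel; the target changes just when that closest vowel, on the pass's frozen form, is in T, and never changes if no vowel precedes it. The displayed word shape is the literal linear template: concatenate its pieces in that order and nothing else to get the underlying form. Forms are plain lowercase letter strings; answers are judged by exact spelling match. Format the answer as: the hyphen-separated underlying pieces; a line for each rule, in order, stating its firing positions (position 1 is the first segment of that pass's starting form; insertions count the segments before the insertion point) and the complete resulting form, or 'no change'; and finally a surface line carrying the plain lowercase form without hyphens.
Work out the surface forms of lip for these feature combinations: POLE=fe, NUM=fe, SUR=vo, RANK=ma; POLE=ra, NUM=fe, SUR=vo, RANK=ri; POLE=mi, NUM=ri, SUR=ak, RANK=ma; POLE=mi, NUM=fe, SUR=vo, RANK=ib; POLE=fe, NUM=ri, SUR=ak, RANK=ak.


cell POLE=fe, NUM=fe, SUR=vo, RANK=ma:
underlying: u-lip-ig-o-bo
1. 0 -> a / C _ C: no change
2. p -> b, s -> z, t -> d / V _ V: fires at position(s) 4: ulibigobo
3. e -> o, i -> u / B C0 _: fires at position(s) 3: ulubigobo
4. o -> e, u -> i / F C0 _: fires at position(s) 7: ulubigebo
surface: ulubigebo

cell POLE=ra, NUM=fe, SUR=vo, RANK=ri:
underlying: u-lip-ig-si-mz
1. 0 -> a / C _ C: inserts after position(s) 6, 9: ulipigasimaz
2. p -> b, s -> z, t -> d / V _ V: fires at position(s) 4, 8: ulibigazimaz
3. e -> o, i -> u / B C0 _: fires at position(s) 3, 9: ulubigazumaz
4. o -> e, u -> i / F C0 _: no change
surface: ulubigazumaz

cell POLE=mi, NUM=ri, SUR=ak, RANK=ma:
underlying: pva-lip-m-o-a
1. 0 -> a / C _ C: inserts after position(s) 1, 6: pavalipamoa
2. p -> b, s -> z, t -> d / V _ V: fires at position(s) 7: pavalibamoa
3. e -> o, i -> u / B C0 _: fires at position(s) 6: pavalubamoa
4. o -> e, u -> i / F C0 _: no change
surface: pavalubamoa

cell POLE=mi, NUM=fe, SUR=vo, RANK=ib:
underlying: u-lip-ig-il-a
1. 0 -> a / C _ C: no change
2. p -> b, s -> z, t -> d / V _ V: fires at position(s) 4: ulibigila
3. e -> o, i -> u / B C0 _: fires at position(s) 3: ulubigila
4. o -> e, u -> i / F C0 _: no change
surface: ulubigila

cell POLE=fe, NUM=ri, SUR=ak, RANK=ak:
underlying: pva-lip-m-ise-bo
1. 0 -> a / C _ C: inserts after position(s) 1, 6: pavalipamisebo
2. p -> b, s -> z, t -> d / V _ V: fires at position(s) 7, 11: pavalibamizebo
3. e -> o, i -> u / B C0 _: fires at position(s) 6, 10: pavalubamuzebo
4. o -> e, u -> i / F C0 _: fires at position(s) 14: pavalubamuzebe
surface: pavalubamuzebe


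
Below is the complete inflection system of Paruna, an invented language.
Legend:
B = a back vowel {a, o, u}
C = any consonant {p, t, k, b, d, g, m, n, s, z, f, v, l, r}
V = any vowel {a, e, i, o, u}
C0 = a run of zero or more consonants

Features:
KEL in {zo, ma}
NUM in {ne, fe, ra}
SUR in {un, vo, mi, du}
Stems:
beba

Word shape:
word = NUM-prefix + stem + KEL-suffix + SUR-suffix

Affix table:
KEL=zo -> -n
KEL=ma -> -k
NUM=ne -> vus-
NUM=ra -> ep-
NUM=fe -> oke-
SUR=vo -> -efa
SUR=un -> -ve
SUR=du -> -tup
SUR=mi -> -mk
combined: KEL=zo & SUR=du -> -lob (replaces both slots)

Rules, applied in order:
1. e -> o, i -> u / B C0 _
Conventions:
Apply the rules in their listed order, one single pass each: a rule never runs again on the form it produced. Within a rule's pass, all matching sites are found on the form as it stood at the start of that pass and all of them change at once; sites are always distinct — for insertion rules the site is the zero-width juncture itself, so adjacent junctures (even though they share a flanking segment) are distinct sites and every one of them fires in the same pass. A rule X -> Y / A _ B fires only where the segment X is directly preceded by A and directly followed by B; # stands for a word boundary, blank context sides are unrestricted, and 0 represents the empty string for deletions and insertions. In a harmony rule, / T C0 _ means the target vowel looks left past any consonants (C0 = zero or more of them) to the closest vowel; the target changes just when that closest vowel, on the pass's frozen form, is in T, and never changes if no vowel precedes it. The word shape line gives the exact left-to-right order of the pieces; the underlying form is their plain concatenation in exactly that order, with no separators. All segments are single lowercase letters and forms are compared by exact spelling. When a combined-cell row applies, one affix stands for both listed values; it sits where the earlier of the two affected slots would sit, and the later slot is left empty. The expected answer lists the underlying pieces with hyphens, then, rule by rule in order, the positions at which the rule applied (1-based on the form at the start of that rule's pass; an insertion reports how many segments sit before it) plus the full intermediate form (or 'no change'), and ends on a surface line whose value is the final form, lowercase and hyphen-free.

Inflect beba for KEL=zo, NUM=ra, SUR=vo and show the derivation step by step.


underlying: ep-beba-n-efa
1. e -> o, i -> u / B C0 _: fires at position(s) 8: epbebanofa
surface: epbebanofa
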